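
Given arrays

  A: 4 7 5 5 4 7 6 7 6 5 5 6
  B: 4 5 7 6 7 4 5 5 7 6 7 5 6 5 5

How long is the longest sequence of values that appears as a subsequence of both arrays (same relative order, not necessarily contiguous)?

10

One common subsequence of length 10: 4 [1,1]; then 7 [2,5]; then 5 [3,7]; then 5 [4,8]; then 7 [6,9]; then 6 [7,10]; then 7 [8,11]; then 6 [9,13]; then 5 [10,14]; then 5 [11,15], and the DP table's final entry dp[12][15] is also 10, so no common subsequence is longer.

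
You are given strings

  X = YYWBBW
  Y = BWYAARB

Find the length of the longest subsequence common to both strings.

2

Pick Y (X #1, Y #3), then B (X #5, Y #7); all 2 characters appear in both, in order. The LCS DP gives dp[6][7] = 2, so this is optimal.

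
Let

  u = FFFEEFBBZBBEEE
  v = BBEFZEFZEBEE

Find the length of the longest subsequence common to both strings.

Match F (u #1, v #4), then E (u #5, v #6), then F (u #6, v #7), then Z (u #9, v #8), then B (u #11, v #10), then E (u #13, v #11), then E (u #14, v #12) — 7 characters in the same relative order in both, and the DP table's final entry dp[14][12] is also 7, so no common subsequence is longer.

7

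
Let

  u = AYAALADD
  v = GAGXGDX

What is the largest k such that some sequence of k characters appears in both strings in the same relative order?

2

One common subsequence of length 2: A (u #1, v #2) → D (u #7, v #6), and the DP table's final entry dp[8][7] is also 2, so no common subsequence is longer.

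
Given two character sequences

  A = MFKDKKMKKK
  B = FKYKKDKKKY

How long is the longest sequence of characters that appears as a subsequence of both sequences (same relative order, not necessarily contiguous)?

One common subsequence of length 7: F (A #2, B #1), K (A #3, B #2), K (A #5, B #4), K (A #6, B #5), K (A #8, B #7), K (A #9, B #8), K (A #10, B #9). The LCS DP gives dp[10][10] = 7, so this is optimal.

7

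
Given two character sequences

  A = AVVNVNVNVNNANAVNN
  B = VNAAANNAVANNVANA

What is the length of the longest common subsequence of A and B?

10

One common subsequence of length 10: V [3,1], then N [4,2], then N [6,6], then N [8,7], then V [9,9], then N [10,11], then N [11,12], then A [12,14], then N [13,15], then A [14,16]. Since dp[17][16] = 10, nothing longer is possible.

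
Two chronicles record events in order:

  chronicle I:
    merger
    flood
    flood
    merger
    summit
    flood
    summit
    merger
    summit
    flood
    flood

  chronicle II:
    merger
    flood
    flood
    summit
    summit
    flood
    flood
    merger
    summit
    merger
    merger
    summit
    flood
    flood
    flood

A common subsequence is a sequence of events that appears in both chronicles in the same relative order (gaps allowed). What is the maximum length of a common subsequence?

One common subsequence of length 10: merger (chronicle I #1, chronicle II #1) → flood (chronicle I #2, chronicle II #2) → flood (chronicle I #3, chronicle II #3) → summit (chronicle I #5, chronicle II #5) → flood (chronicle I #6, chronicle II #7) → summit (chronicle I #7, chronicle II #9) → merger (chronicle I #8, chronicle II #11) → summit (chronicle I #9, chronicle II #12) → flood (chronicle I #10, chronicle II #14) → flood (chronicle I #11, chronicle II #15). dp[11][15] = 10 confirms this is the maximum.

10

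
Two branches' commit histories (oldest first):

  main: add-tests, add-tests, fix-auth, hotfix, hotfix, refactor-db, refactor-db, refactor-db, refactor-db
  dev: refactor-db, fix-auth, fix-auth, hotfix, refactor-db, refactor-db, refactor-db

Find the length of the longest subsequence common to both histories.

5

Match fix-auth (main #3, dev #3), hotfix (main #5, dev #4), refactor-db (main #7, dev #5), refactor-db (main #8, dev #6), refactor-db (main #9, dev #7) — 5 commits in the same relative order in both, and the DP table's final entry dp[9][7] is also 5, so no common subsequence is longer.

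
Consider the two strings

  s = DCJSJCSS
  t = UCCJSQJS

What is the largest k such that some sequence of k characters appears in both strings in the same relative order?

5

Pick C [2,3] → J [3,4] → S [4,5] → J [5,7] → S [8,8]; all 5 characters appear in both, in order. dp[8][8] = 5 confirms this is the maximum.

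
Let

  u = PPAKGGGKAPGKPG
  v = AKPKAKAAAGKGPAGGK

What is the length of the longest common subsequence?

8

Taking P at u[1]=v[3], then A at u[3]=v[5], then K at u[4]=v[6], then G at u[5]=v[10], then G at u[6]=v[12], then G at u[7]=v[15], then G at u[11]=v[16], then K at u[12]=v[17] gives a common subsequence of length 8. Since dp[14][17] = 8, nothing longer is possible.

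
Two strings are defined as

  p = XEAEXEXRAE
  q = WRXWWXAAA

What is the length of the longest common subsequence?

3

One common subsequence of length 3: X at p[1]=q[6], A at p[3]=q[8], A at p[9]=q[9]. The LCS DP gives dp[10][9] = 3, so this is optimal.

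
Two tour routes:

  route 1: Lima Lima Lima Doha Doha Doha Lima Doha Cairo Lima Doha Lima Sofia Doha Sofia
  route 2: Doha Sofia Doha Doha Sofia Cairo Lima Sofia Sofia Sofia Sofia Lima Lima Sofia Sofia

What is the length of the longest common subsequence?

8

Pick Doha at route 1[4]=route 2[1]; then Doha at route 1[5]=route 2[3]; then Doha at route 1[6]=route 2[4]; then Lima at route 1[7]=route 2[7]; then Lima at route 1[10]=route 2[12]; then Lima at route 1[12]=route 2[13]; then Sofia at route 1[13]=route 2[14]; then Sofia at route 1[15]=route 2[15]; all 8 stops appear in both, in order. dp[15][15] = 8 confirms this is the maximum.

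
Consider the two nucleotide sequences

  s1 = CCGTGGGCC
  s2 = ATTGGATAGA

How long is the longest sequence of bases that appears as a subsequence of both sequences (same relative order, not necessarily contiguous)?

4

Let dp[i][j] be the LCS length of the first i bases of s1 and the first j bases of s2. dp[i][j] = dp[i-1][j-1]+1 when the i-th and j-th bases match, else max(dp[i-1][j], dp[i][j-1]).
    ·  A  T  T  G  G  A  T  A  G  A
 ·  0  0  0  0  0  0  0  0  0  0  0
 C  0  0  0  0  0  0  0  0  0  0  0
 C  0  0  0  0  0  0  0  0  0  0  0
 G  0  0  0  0  1  1  1  1  1  1  1
 T  0  0  1  1  1  1  1  2  2  2  2
 G  0  0  1  1  2  2  2  2  2  3  3
 G  0  0  1  1  2  3  3  3  3  3  3
 G  0  0  1  1  2  3  3  3  3  4  4
 C  0  0  1  1  2  3  3  3  3  4  4
 C  0  0  1  1  2  3  3  3  3  4  4
dp[9][10] = 4. One LCS (by backtracking along matches): TGGG.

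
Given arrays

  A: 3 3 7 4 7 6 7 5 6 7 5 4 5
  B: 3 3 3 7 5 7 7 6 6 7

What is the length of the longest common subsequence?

7

Let dp[i][j] be the LCS length of the first i values of A and the first j values of B. dp[i][j] = dp[i-1][j-1]+1 when the i-th and j-th values match, else max(dp[i-1][j], dp[i][j-1]).
    ·  3  3  3  7  5  7  7  6  6  7
 ·  0  0  0  0  0  0  0  0  0  0  0
 3  0  1  1  1  1  1  1  1  1  1  1
 3  0  1  2  2  2  2  2  2  2  2  2
 7  0  1  2  2  3  3  3  3  3  3  3
 4  0  1  2  2  3  3  3  3  3  3  3
 7  0  1  2  2  3  3  4  4  4  4  4
 6  0  1  2  2  3  3  4  4  5  5  5
 7  0  1  2  2  3  3  4  5  5  5  6
 5  0  1  2  2  3  4  4  5  5  5  6
 6  0  1  2  2  3  4  4  5  6  6  6
 7  0  1  2  2  3  4  5  5  6  6  7
 5  0  1  2  2  3  4  5  5  6  6  7
 4  0  1  2  2  3  4  5  5  6  6  7
 5  0  1  2  2  3  4  5  5  6  6  7
dp[13][10] = 7. One LCS (by backtracking along matches): 3, 3, 7, 7, 6, 6, 7.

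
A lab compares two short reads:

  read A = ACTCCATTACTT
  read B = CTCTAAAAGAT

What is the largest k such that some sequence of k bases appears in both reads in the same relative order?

6

One common subsequence of length 6: C at read A[2]=read B[1] → T at read A[3]=read B[2] → C at read A[4]=read B[3] → A at read A[6]=read B[8] → A at read A[9]=read B[10] → T at read A[12]=read B[11]. The LCS DP gives dp[12][11] = 6, so this is optimal.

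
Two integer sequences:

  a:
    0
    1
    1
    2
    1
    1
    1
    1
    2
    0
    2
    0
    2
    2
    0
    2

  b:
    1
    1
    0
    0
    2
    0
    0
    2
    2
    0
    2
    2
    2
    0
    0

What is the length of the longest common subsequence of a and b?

One common subsequence of length 9: 1 at a[2]=b[1]; then 1 at a[3]=b[2]; then 2 at a[4]=b[8]; then 2 at a[9]=b[9]; then 0 at a[10]=b[10]; then 2 at a[11]=b[11]; then 2 at a[13]=b[12]; then 2 at a[14]=b[13]; then 0 at a[15]=b[15], and the DP table's final entry dp[16][15] is also 9, so no common subsequence is longer.

9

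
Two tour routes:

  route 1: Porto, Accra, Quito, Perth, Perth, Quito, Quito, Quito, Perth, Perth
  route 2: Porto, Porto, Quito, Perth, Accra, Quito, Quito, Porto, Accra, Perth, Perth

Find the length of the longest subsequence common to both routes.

7

Match Porto [1,2], Quito [3,3], Perth [4,4], Quito [6,6], Quito [7,7], Perth [9,10], Perth [10,11] — 7 stops in the same relative order in both, and the DP table's final entry dp[10][11] is also 7, so no common subsequence is longer.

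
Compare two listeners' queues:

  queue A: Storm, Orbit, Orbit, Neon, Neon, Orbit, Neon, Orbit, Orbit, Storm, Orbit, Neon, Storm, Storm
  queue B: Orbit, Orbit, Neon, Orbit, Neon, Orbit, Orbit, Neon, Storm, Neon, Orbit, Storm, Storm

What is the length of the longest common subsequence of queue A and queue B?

Pick Orbit (queue A #2, queue B #1), then Orbit (queue A #3, queue B #2), then Neon (queue A #5, queue B #3), then Orbit (queue A #6, queue B #4), then Neon (queue A #7, queue B #5), then Orbit (queue A #8, queue B #6), then Orbit (queue A #9, queue B #7), then Storm (queue A #10, queue B #9), then Orbit (queue A #11, queue B #11), then Storm (queue A #13, queue B #12), then Storm (queue A #14, queue B #13); all 11 songs appear in both, in order. dp[14][13] = 11 confirms this is the maximum.

11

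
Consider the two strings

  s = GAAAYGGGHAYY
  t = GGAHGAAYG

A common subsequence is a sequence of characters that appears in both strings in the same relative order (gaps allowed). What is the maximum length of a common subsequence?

6

Match G at s[1]=t[2], then A at s[2]=t[3], then A at s[3]=t[6], then A at s[4]=t[7], then Y at s[5]=t[8], then G at s[8]=t[9] — 6 characters in the same relative order in both. dp[12][9] = 6 confirms this is the maximum.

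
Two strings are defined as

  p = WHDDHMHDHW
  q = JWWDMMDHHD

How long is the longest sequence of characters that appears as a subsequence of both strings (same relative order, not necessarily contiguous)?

Taking W [1,3]; then D [3,4]; then D [4,7]; then H [5,8]; then H [7,9]; then D [8,10] gives a common subsequence of length 6. Since dp[10][10] = 6, nothing longer is possible.

6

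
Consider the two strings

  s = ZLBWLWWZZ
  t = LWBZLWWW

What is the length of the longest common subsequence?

Pick Z (s #1, t #4), L (s #2, t #5), W (s #4, t #6), W (s #6, t #7), W (s #7, t #8); all 5 characters appear in both, in order, and the DP table's final entry dp[9][8] is also 5, so no common subsequence is longer.

5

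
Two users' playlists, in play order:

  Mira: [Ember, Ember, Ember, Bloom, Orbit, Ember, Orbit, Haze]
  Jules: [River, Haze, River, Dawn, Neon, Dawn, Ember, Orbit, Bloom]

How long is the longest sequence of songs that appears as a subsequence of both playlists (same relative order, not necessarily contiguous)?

2

Match Ember [1,7] → Bloom [4,9] — 2 songs in the same relative order in both. Since dp[8][9] = 2, nothing longer is possible.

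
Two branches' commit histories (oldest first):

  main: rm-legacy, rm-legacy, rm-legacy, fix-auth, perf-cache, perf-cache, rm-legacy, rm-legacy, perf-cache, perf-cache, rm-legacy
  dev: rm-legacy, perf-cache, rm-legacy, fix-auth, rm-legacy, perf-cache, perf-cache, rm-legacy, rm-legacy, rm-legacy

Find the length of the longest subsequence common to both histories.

Taking rm-legacy [1,1]; then rm-legacy [2,3]; then rm-legacy [3,5]; then perf-cache [5,6]; then perf-cache [6,7]; then rm-legacy [7,8]; then rm-legacy [8,9]; then rm-legacy [11,10] gives a common subsequence of length 8. dp[11][10] = 8 confirms this is the maximum.

8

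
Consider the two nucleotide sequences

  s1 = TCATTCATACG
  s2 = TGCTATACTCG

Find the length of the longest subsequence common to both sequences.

8

Let dp[i][j] be the LCS length of the first i bases of s1 and the first j bases of s2. dp[i][j] = dp[i-1][j-1]+1 when the i-th and j-th bases match, else max(dp[i-1][j], dp[i][j-1]).
    ·  T  G  C  T  A  T  A  C  T  C  G
 ·  0  0  0  0  0  0  0  0  0  0  0  0
 T  0  1  1  1  1  1  1  1  1  1  1  1
 C  0  1  1  2  2  2  2  2  2  2  2  2
 A  0  1  1  2  2  3  3  3  3  3  3  3
 T  0  1  1  2  3  3  4  4  4  4  4  4
 T  0  1  1  2  3  3  4  4  4  5  5  5
 C  0  1  1  2  3  3  4  4  5  5  6  6
 A  0  1  1  2  3  4  4  5  5  5  6  6
 T  0  1  1  2  3  4  5  5  5  6  6  6
 A  0  1  1  2  3  4  5  6  6  6  6  6
 C  0  1  1  2  3  4  5  6  7  7  7  7
 G  0  1  2  2  3  4  5  6  7  7  7  8
dp[11][11] = 8. One LCS (by backtracking along matches): TCATCTCG.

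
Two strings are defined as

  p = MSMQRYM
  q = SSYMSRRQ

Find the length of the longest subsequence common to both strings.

Taking M (p #1, q #4), S (p #2, q #5), Q (p #4, q #8) gives a common subsequence of length 3, and the DP table's final entry dp[7][8] is also 3, so no common subsequence is longer.

3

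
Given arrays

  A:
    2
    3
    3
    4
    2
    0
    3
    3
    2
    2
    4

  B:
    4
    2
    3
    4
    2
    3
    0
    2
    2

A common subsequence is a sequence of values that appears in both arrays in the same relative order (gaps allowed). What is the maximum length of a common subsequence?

7

Taking 2 (A #1, B #2); then 3 (A #3, B #3); then 4 (A #4, B #4); then 2 (A #5, B #5); then 0 (A #6, B #7); then 2 (A #9, B #8); then 2 (A #10, B #9) gives a common subsequence of length 7, and the DP table's final entry dp[11][9] is also 7, so no common subsequence is longer.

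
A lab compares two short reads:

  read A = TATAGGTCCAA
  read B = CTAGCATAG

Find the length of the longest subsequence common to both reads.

Match T at read A[3]=read B[2], then A at read A[4]=read B[3], then G at read A[6]=read B[4], then C at read A[9]=read B[5], then A at read A[10]=read B[6], then A at read A[11]=read B[8] — 6 bases in the same relative order in both. The LCS DP gives dp[11][9] = 6, so this is optimal.

6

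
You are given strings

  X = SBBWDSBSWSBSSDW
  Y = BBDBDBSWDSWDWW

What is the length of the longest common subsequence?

One common subsequence of length 9: B [2,2], then B [3,4], then D [5,5], then B [7,6], then S [8,7], then W [9,8], then S [10,10], then D [14,12], then W [15,14]. Since dp[15][14] = 9, nothing longer is possible.

9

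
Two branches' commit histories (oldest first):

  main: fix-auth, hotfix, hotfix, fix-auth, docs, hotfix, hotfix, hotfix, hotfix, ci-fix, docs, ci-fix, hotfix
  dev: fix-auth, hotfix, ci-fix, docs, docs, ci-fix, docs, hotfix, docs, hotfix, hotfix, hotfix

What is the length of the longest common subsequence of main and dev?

Match fix-auth [1,1], hotfix [2,2], hotfix [3,8], docs [5,9], hotfix [8,10], hotfix [9,11], hotfix [13,12] — 7 commits in the same relative order in both. Since dp[13][12] = 7, nothing longer is possible.

7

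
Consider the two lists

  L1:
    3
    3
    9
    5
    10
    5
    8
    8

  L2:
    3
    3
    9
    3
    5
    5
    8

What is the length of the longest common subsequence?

Let dp[i][j] be the LCS length of the first i values of L1 and the first j values of L2. dp[i][j] = dp[i-1][j-1]+1 when the i-th and j-th values match, else max(dp[i-1][j], dp[i][j-1]).
    ·  3  3  9  3  5  5  8
 ·  0  0  0  0  0  0  0  0
 3  0  1  1  1  1  1  1  1
 3  0  1  2  2  2  2  2  2
 9  0  1  2  3  3  3  3  3
 5  0  1  2  3  3  4  4  4
10  0  1  2  3  3  4  4  4
 5  0  1  2  3  3  4  5  5
 8  0  1  2  3  3  4  5  6
 8  0  1  2  3  3  4  5  6
dp[8][7] = 6. One LCS (by backtracking along matches): 3, 3, 9, 5, 5, 8.

6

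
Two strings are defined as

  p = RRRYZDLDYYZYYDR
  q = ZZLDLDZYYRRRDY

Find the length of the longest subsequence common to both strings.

Match Z at p[5]=q[2], then D at p[6]=q[4], then L at p[7]=q[5], then D at p[8]=q[6], then Z at p[11]=q[7], then Y at p[12]=q[8], then Y at p[13]=q[9], then D at p[14]=q[13] — 8 characters in the same relative order in both. The LCS DP gives dp[15][14] = 8, so this is optimal.

8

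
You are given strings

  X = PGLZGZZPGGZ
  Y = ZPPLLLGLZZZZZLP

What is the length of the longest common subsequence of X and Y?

7

Pick P (X #1, Y #3), G (X #2, Y #7), L (X #3, Y #8), Z (X #4, Y #11), Z (X #6, Y #12), Z (X #7, Y #13), P (X #8, Y #15); all 7 characters appear in both, in order, and the DP table's final entry dp[11][15] is also 7, so no common subsequence is longer.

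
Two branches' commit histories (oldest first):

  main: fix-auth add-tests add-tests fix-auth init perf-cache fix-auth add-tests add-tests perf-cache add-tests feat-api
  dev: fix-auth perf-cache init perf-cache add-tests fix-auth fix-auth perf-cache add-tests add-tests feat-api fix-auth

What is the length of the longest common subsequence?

Match fix-auth at main[1]=dev[1] → add-tests at main[2]=dev[5] → fix-auth at main[4]=dev[7] → perf-cache at main[6]=dev[8] → add-tests at main[9]=dev[9] → add-tests at main[11]=dev[10] → feat-api at main[12]=dev[11] — 7 commits in the same relative order in both. dp[12][12] = 7 confirms this is the maximum.

7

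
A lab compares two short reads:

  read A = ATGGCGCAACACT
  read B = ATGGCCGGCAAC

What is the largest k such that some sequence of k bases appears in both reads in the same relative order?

Taking A [1,1] → T [2,2] → G [3,3] → G [4,4] → C [5,6] → G [6,8] → C [7,9] → A [9,10] → A [11,11] → C [12,12] gives a common subsequence of length 10, and the DP table's final entry dp[13][12] is also 10, so no common subsequence is longer.

10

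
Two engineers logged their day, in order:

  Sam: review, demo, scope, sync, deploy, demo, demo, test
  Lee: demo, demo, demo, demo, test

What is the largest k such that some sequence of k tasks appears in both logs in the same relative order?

Taking demo (Sam #2, Lee #2), demo (Sam #6, Lee #3), demo (Sam #7, Lee #4), test (Sam #8, Lee #5) gives a common subsequence of length 4, and the DP table's final entry dp[8][5] is also 4, so no common subsequence is longer.

4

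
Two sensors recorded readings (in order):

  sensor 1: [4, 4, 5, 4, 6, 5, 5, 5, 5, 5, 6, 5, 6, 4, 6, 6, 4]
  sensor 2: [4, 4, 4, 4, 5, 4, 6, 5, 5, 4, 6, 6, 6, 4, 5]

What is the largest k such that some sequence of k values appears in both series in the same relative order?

11

One common subsequence of length 11: 4 at sensor 1[1]=sensor 2[3], 4 at sensor 1[2]=sensor 2[4], 5 at sensor 1[3]=sensor 2[5], 4 at sensor 1[4]=sensor 2[6], 6 at sensor 1[5]=sensor 2[7], 5 at sensor 1[6]=sensor 2[8], 5 at sensor 1[7]=sensor 2[9], 6 at sensor 1[13]=sensor 2[11], 6 at sensor 1[15]=sensor 2[12], 6 at sensor 1[16]=sensor 2[13], 4 at sensor 1[17]=sensor 2[14]. Since dp[17][15] = 11, nothing longer is possible.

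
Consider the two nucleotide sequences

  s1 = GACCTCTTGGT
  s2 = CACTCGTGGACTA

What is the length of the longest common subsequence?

8

Let dp[i][j] be the LCS length of the first i bases of s1 and the first j bases of s2. dp[i][j] = dp[i-1][j-1]+1 when the i-th and j-th bases match, else max(dp[i-1][j], dp[i][j-1]).
    ·  C  A  C  T  C  G  T  G  G  A  C  T  A
 ·  0  0  0  0  0  0  0  0  0  0  0  0  0  0
 G  0  0  0  0  0  0  1  1  1  1  1  1  1  1
 A  0  0  1  1  1  1  1  1  1  1  2  2  2  2
 C  0  1  1  2  2  2  2  2  2  2  2  3  3  3
 C  0  1  1  2  2  3  3  3  3  3  3  3  3  3
 T  0  1  1  2  3  3  3  4  4  4  4  4  4  4
 C  0  1  1  2  3  4  4  4  4  4  4  5  5  5
 T  0  1  1  2  3  4  4  5  5  5  5  5  6  6
 T  0  1  1  2  3  4  4  5  5  5  5  5  6  6
 G  0  1  1  2  3  4  5  5  6  6  6  6  6  6
 G  0  1  1  2  3  4  5  5  6  7  7  7  7  7
 T  0  1  1  2  3  4  5  6  6  7  7  7  8  8
dp[11][13] = 8. One LCS (by backtracking along matches): ACTCTGGT.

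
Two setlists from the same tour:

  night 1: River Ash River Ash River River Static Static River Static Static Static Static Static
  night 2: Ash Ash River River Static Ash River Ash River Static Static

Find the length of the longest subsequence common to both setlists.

Match Ash [2,1], Ash [4,2], River [5,3], River [6,4], Static [7,5], River [9,9], Static [13,10], Static [14,11] — 8 songs in the same relative order in both. dp[14][11] = 8 confirms this is the maximum.

8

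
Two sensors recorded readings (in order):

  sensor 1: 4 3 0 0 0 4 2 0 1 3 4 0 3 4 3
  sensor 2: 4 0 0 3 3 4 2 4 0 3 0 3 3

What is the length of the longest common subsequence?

10

Taking 4 at sensor 1[1]=sensor 2[1] → 0 at sensor 1[3]=sensor 2[2] → 0 at sensor 1[4]=sensor 2[3] → 4 at sensor 1[6]=sensor 2[6] → 2 at sensor 1[7]=sensor 2[7] → 0 at sensor 1[8]=sensor 2[9] → 3 at sensor 1[10]=sensor 2[10] → 0 at sensor 1[12]=sensor 2[11] → 3 at sensor 1[13]=sensor 2[12] → 3 at sensor 1[15]=sensor 2[13] gives a common subsequence of length 10. dp[15][13] = 10 confirms this is the maximum.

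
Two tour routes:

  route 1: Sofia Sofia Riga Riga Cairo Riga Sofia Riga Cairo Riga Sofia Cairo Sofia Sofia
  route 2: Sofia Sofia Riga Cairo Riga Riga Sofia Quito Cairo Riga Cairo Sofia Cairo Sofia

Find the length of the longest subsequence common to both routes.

Taking Sofia at route 1[1]=route 2[1] → Sofia at route 1[2]=route 2[2] → Riga at route 1[3]=route 2[3] → Riga at route 1[4]=route 2[5] → Riga at route 1[6]=route 2[6] → Sofia at route 1[7]=route 2[7] → Riga at route 1[8]=route 2[10] → Cairo at route 1[9]=route 2[11] → Sofia at route 1[11]=route 2[12] → Cairo at route 1[12]=route 2[13] → Sofia at route 1[14]=route 2[14] gives a common subsequence of length 11. dp[14][14] = 11 confirms this is the maximum.

11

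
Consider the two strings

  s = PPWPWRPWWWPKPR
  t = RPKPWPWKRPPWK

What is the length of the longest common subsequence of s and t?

One common subsequence of length 9: P (s #1, t #2), then P (s #2, t #4), then W (s #3, t #5), then P (s #4, t #6), then W (s #5, t #7), then R (s #6, t #9), then P (s #7, t #11), then W (s #10, t #12), then K (s #12, t #13). The LCS DP gives dp[14][13] = 9, so this is optimal.

9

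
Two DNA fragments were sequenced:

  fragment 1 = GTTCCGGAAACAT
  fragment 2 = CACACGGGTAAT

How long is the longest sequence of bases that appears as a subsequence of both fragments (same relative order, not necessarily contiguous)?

Match C at fragment 1[4]=fragment 2[3]; then C at fragment 1[5]=fragment 2[5]; then G at fragment 1[6]=fragment 2[7]; then G at fragment 1[7]=fragment 2[8]; then A at fragment 1[10]=fragment 2[10]; then A at fragment 1[12]=fragment 2[11]; then T at fragment 1[13]=fragment 2[12] — 7 bases in the same relative order in both. Since dp[13][12] = 7, nothing longer is possible.

7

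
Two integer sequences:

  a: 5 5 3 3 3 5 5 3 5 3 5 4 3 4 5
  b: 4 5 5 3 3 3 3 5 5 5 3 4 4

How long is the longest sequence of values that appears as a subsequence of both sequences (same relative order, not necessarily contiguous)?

11

Taking 5 [1,2]; then 5 [2,3]; then 3 [3,5]; then 3 [4,6]; then 3 [5,7]; then 5 [6,8]; then 5 [7,9]; then 5 [9,10]; then 3 [10,11]; then 4 [12,12]; then 4 [14,13] gives a common subsequence of length 11. dp[15][13] = 11 confirms this is the maximum.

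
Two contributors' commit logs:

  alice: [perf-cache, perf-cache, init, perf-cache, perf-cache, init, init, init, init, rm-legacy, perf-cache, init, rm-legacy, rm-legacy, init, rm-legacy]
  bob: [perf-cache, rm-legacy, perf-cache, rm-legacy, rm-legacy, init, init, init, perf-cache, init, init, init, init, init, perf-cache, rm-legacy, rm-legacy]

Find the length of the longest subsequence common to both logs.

11

Pick perf-cache (alice #1, bob #1); then perf-cache (alice #2, bob #3); then init (alice #3, bob #8); then perf-cache (alice #4, bob #9); then init (alice #6, bob #11); then init (alice #7, bob #12); then init (alice #8, bob #13); then init (alice #9, bob #14); then perf-cache (alice #11, bob #15); then rm-legacy (alice #14, bob #16); then rm-legacy (alice #16, bob #17); all 11 commits appear in both, in order, and the DP table's final entry dp[16][17] is also 11, so no common subsequence is longer.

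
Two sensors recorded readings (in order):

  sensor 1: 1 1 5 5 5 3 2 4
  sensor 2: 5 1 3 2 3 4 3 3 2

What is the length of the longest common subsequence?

4

Match 1 at sensor 1[2]=sensor 2[2], then 3 at sensor 1[6]=sensor 2[3], then 2 at sensor 1[7]=sensor 2[4], then 4 at sensor 1[8]=sensor 2[6] — 4 values in the same relative order in both. The LCS DP gives dp[8][9] = 4, so this is optimal.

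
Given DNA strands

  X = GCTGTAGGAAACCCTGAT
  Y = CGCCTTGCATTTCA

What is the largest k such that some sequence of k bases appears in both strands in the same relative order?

8

Taking G [1,2] → C [2,4] → T [3,5] → T [5,6] → G [7,7] → A [9,9] → C [14,13] → A [17,14] gives a common subsequence of length 8. The LCS DP gives dp[18][14] = 8, so this is optimal.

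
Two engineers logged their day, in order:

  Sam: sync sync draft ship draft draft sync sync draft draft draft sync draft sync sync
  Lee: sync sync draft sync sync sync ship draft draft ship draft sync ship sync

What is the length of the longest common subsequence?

10

Pick sync (Sam #1, Lee #1), then sync (Sam #2, Lee #2), then draft (Sam #3, Lee #3), then sync (Sam #7, Lee #5), then sync (Sam #8, Lee #6), then draft (Sam #9, Lee #8), then draft (Sam #10, Lee #9), then draft (Sam #11, Lee #11), then sync (Sam #12, Lee #12), then sync (Sam #15, Lee #14); all 10 tasks appear in both, in order. dp[15][14] = 10 confirms this is the maximum.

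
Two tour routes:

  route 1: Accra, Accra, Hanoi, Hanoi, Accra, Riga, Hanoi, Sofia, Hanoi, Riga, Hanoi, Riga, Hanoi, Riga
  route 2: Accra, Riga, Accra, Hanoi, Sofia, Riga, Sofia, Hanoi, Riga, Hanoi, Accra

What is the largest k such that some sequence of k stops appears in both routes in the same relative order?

Match Accra (route 1 #1, route 2 #1), then Accra (route 1 #2, route 2 #3), then Hanoi (route 1 #3, route 2 #4), then Riga (route 1 #6, route 2 #6), then Sofia (route 1 #8, route 2 #7), then Hanoi (route 1 #9, route 2 #8), then Riga (route 1 #10, route 2 #9), then Hanoi (route 1 #11, route 2 #10) — 8 stops in the same relative order in both. Since dp[14][11] = 8, nothing longer is possible.

8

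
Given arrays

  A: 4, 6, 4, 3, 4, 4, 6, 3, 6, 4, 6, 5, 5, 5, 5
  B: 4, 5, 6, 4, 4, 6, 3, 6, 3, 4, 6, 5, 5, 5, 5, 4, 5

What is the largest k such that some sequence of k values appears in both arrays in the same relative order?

Taking 4 at A[1]=B[1], then 6 at A[2]=B[3], then 4 at A[5]=B[4], then 4 at A[6]=B[5], then 6 at A[7]=B[6], then 3 at A[8]=B[7], then 6 at A[9]=B[8], then 4 at A[10]=B[10], then 6 at A[11]=B[11], then 5 at A[12]=B[13], then 5 at A[13]=B[14], then 5 at A[14]=B[15], then 5 at A[15]=B[17] gives a common subsequence of length 13, and the DP table's final entry dp[15][17] is also 13, so no common subsequence is longer.

13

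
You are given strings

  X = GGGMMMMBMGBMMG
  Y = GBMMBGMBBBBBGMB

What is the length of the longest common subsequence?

7

One common subsequence of length 7: G at X[1]=Y[1]; then M at X[4]=Y[3]; then M at X[5]=Y[4]; then M at X[6]=Y[7]; then B at X[8]=Y[12]; then M at X[9]=Y[14]; then B at X[11]=Y[15], and the DP table's final entry dp[14][15] is also 7, so no common subsequence is longer.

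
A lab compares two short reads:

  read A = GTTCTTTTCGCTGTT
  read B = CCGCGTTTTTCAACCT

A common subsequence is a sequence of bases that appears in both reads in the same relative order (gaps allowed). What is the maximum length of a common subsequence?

9

Taking G (read A #1, read B #5), T (read A #2, read B #6), T (read A #3, read B #7), T (read A #5, read B #8), T (read A #6, read B #9), T (read A #7, read B #10), C (read A #9, read B #14), C (read A #11, read B #15), T (read A #15, read B #16) gives a common subsequence of length 9. dp[15][16] = 9 confirms this is the maximum.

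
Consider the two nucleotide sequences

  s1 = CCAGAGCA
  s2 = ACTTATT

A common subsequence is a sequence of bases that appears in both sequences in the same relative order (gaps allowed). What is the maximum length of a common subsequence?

3

Let dp[i][j] be the LCS length of the first i bases of s1 and the first j bases of s2. dp[i][j] = dp[i-1][j-1]+1 when the i-th and j-th bases match, else max(dp[i-1][j], dp[i][j-1]).
    ·  A  C  T  T  A  T  T
 ·  0  0  0  0  0  0  0  0
 C  0  0  1  1  1  1  1  1
 C  0  0  1  1  1  1  1  1
 A  0  1  1  1  1  2  2  2
 G  0  1  1  1  1  2  2  2
 A  0  1  1  1  1  2  2  2
 G  0  1  1  1  1  2  2  2
 C  0  1  2  2  2  2  2  2
 A  0  1  2  2  2  3  3  3
dp[8][7] = 3. One LCS (by backtracking along matches): ACA.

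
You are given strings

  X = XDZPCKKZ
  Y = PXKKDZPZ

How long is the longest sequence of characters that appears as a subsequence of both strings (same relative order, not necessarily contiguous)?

5

Let dp[i][j] be the LCS length of the first i characters of X and the first j characters of Y. dp[i][j] = dp[i-1][j-1]+1 when the i-th and j-th characters match, else max(dp[i-1][j], dp[i][j-1]).
    ·  P  X  K  K  D  Z  P  Z
 ·  0  0  0  0  0  0  0  0  0
 X  0  0  1  1  1  1  1  1  1
 D  0  0  1  1  1  2  2  2  2
 Z  0  0  1  1  1  2  3  3  3
 P  0  1  1  1  1  2  3  4  4
 C  0  1  1  1  1  2  3  4  4
 K  0  1  1  2  2  2  3  4  4
 K  0  1  1  2  3  3  3  4  4
 Z  0  1  1  2  3  3  4  4  5
dp[8][8] = 5. One LCS (by backtracking along matches): XDZPZ.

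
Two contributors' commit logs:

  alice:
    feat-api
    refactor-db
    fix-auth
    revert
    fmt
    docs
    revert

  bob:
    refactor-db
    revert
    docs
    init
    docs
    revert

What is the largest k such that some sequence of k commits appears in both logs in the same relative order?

Pick refactor-db [2,1]; then revert [4,2]; then docs [6,5]; then revert [7,6]; all 4 commits appear in both, in order, and the DP table's final entry dp[7][6] is also 4, so no common subsequence is longer.

4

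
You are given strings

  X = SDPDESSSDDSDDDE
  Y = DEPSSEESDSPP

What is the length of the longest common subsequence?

Taking D (X #2, Y #1) → P (X #3, Y #3) → S (X #6, Y #4) → S (X #7, Y #5) → S (X #8, Y #8) → D (X #10, Y #9) → S (X #11, Y #10) gives a common subsequence of length 7. Since dp[15][12] = 7, nothing longer is possible.

7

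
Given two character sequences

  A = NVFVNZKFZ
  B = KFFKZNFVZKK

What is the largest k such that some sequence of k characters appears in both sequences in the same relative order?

5

Let dp[i][j] be the LCS length of the first i characters of A and the first j characters of B. dp[i][j] = dp[i-1][j-1]+1 when the i-th and j-th characters match, else max(dp[i-1][j], dp[i][j-1]).
    ·  K  F  F  K  Z  N  F  V  Z  K  K
 ·  0  0  0  0  0  0  0  0  0  0  0  0
 N  0  0  0  0  0  0  1  1  1  1  1  1
 V  0  0  0  0  0  0  1  1  2  2  2  2
 F  0  0  1  1  1  1  1  2  2  2  2  2
 V  0  0  1  1  1  1  1  2  3  3  3  3
 N  0  0  1  1  1  1  2  2  3  3  3  3
 Z  0  0  1  1  1  2  2  2  3  4  4  4
 K  0  1  1  1  2  2  2  2  3  4  5  5
 F  0  1  2  2  2  2  2  3  3  4  5  5
 Z  0  1  2  2  2  3  3  3  3  4  5  5
dp[9][11] = 5. One LCS (by backtracking along matches): NFVZK.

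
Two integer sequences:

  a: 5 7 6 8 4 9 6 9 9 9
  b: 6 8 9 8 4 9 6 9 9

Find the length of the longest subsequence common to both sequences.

Let dp[i][j] be the LCS length of the first i values of a and the first j values of b. dp[i][j] = dp[i-1][j-1]+1 when the i-th and j-th values match, else max(dp[i-1][j], dp[i][j-1]).
    ·  6  8  9  8  4  9  6  9  9
 ·  0  0  0  0  0  0  0  0  0  0
 5  0  0  0  0  0  0  0  0  0  0
 7  0  0  0  0  0  0  0  0  0  0
 6  0  1  1  1  1  1  1  1  1  1
 8  0  1  2  2  2  2  2  2  2  2
 4  0  1  2  2  2  3  3  3  3  3
 9  0  1  2  3  3  3  4  4  4  4
 6  0  1  2  3  3  3  4  5  5  5
 9  0  1  2  3  3  3  4  5  6  6
 9  0  1  2  3  3  3  4  5  6  7
 9  0  1  2  3  3  3  4  5  6  7
dp[10][9] = 7. One LCS (by backtracking along matches): 6, 8, 4, 9, 6, 9, 9.

7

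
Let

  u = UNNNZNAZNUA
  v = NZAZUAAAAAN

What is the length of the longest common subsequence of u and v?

6

Match N at u[4]=v[1] → Z at u[5]=v[2] → A at u[7]=v[3] → Z at u[8]=v[4] → U at u[10]=v[5] → A at u[11]=v[10] — 6 characters in the same relative order in both. dp[11][11] = 6 confirms this is the maximum.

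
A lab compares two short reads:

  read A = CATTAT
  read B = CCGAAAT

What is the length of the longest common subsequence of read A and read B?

4

Pick C [1,2]; then A [2,5]; then A [5,6]; then T [6,7]; all 4 bases appear in both, in order. The LCS DP gives dp[6][7] = 4, so this is optimal.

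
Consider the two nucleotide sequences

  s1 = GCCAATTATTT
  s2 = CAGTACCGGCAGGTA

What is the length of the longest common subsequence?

One common subsequence of length 6: G (s1 #1, s2 #3) → C (s1 #2, s2 #7) → C (s1 #3, s2 #10) → A (s1 #4, s2 #11) → T (s1 #7, s2 #14) → A (s1 #8, s2 #15). The LCS DP gives dp[11][15] = 6, so this is optimal.

6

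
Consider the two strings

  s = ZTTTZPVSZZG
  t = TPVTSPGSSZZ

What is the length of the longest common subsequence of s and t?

6

Taking T (s #2, t #1); then T (s #3, t #4); then P (s #6, t #6); then S (s #8, t #9); then Z (s #9, t #10); then Z (s #10, t #11) gives a common subsequence of length 6, and the DP table's final entry dp[11][11] is also 6, so no common subsequence is longer.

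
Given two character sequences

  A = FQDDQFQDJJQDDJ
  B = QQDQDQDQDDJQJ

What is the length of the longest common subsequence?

9

Pick Q (A #2, B #2), D (A #3, B #3), D (A #4, B #5), Q (A #5, B #6), Q (A #7, B #8), D (A #8, B #10), J (A #10, B #11), Q (A #11, B #12), J (A #14, B #13); all 9 characters appear in both, in order, and the DP table's final entry dp[14][13] is also 9, so no common subsequence is longer.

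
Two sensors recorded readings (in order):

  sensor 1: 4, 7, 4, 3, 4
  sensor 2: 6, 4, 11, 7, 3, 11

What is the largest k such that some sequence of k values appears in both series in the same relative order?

Taking 4 [1,2], then 7 [2,4], then 3 [4,5] gives a common subsequence of length 3, and the DP table's final entry dp[5][6] is also 3, so no common subsequence is longer.

3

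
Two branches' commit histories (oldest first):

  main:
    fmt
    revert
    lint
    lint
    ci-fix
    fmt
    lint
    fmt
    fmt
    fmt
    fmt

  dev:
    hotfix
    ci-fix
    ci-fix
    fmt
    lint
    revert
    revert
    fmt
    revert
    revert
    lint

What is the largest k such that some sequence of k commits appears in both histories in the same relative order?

4

Taking fmt (main #1, dev #4), revert (main #2, dev #7), fmt (main #6, dev #8), lint (main #7, dev #11) gives a common subsequence of length 4. Since dp[11][11] = 4, nothing longer is possible.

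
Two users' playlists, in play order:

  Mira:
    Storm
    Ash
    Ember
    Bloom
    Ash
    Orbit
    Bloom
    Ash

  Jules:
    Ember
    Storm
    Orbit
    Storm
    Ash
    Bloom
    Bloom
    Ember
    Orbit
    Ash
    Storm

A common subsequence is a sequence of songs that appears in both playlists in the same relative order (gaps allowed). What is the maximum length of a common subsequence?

5

Pick Storm (Mira #1, Jules #4) → Ash (Mira #2, Jules #5) → Ember (Mira #3, Jules #8) → Orbit (Mira #6, Jules #9) → Ash (Mira #8, Jules #10); all 5 songs appear in both, in order. Since dp[8][11] = 5, nothing longer is possible.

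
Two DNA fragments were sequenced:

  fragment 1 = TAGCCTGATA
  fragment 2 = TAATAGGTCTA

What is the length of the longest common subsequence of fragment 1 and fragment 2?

Pick T at fragment 1[1]=fragment 2[4] → A at fragment 1[2]=fragment 2[5] → G at fragment 1[3]=fragment 2[7] → C at fragment 1[5]=fragment 2[9] → T at fragment 1[9]=fragment 2[10] → A at fragment 1[10]=fragment 2[11]; all 6 bases appear in both, in order. Since dp[10][11] = 6, nothing longer is possible.

6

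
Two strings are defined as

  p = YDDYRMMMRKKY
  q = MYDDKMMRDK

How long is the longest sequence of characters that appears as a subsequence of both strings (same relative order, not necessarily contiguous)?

7

Taking Y [1,2], D [2,3], D [3,4], M [7,6], M [8,7], R [9,8], K [11,10] gives a common subsequence of length 7, and the DP table's final entry dp[12][10] is also 7, so no common subsequence is longer.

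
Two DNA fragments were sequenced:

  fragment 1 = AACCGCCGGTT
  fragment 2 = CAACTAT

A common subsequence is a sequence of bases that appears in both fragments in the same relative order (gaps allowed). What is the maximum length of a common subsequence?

Match A at fragment 1[1]=fragment 2[2]; then A at fragment 1[2]=fragment 2[3]; then C at fragment 1[7]=fragment 2[4]; then T at fragment 1[10]=fragment 2[5]; then T at fragment 1[11]=fragment 2[7] — 5 bases in the same relative order in both. dp[11][7] = 5 confirms this is the maximum.

5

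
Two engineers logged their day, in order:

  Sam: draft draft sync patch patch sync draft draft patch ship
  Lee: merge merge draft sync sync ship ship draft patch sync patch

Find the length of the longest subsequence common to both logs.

5

Taking draft at Sam[1]=Lee[3]; then draft at Sam[2]=Lee[8]; then patch at Sam[5]=Lee[9]; then sync at Sam[6]=Lee[10]; then patch at Sam[9]=Lee[11] gives a common subsequence of length 5, and the DP table's final entry dp[10][11] is also 5, so no common subsequence is longer.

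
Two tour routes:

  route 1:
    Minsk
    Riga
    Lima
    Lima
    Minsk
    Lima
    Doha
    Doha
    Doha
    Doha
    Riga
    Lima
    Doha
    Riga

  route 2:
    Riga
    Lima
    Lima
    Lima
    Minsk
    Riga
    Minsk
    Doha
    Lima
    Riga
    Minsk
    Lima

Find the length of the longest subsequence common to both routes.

Taking Riga [2,1] → Lima [3,3] → Lima [4,4] → Minsk [5,7] → Lima [6,9] → Riga [11,10] → Lima [12,12] gives a common subsequence of length 7. Since dp[14][12] = 7, nothing longer is possible.

7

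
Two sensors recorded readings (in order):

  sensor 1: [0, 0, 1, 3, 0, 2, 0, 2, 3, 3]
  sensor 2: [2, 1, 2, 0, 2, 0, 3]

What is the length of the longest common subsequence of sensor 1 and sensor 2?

Let dp[i][j] be the LCS length of the first i values of sensor 1 and the first j values of sensor 2. dp[i][j] = dp[i-1][j-1]+1 when the i-th and j-th values match, else max(dp[i-1][j], dp[i][j-1]).
    ·  2  1  2  0  2  0  3
 ·  0  0  0  0  0  0  0  0
 0  0  0  0  0  1  1  1  1
 0  0  0  0  0  1  1  2  2
 1  0  0  1  1  1  1  2  2
 3  0  0  1  1  1  1  2  3
 0  0  0  1  1  2  2  2  3
 2  0  1  1  2  2  3  3  3
 0  0  1  1  2  3  3  4  4
 2  0  1  1  2  3  4  4  4
 3  0  1  1  2  3  4  4  5
 3  0  1  1  2  3  4  4  5
dp[10][7] = 5. One LCS (by backtracking along matches): 1, 0, 2, 0, 3.

5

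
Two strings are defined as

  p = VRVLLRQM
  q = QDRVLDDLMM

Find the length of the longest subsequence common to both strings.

Pick R [2,3], then V [3,4], then L [4,5], then L [5,8], then M [8,10]; all 5 characters appear in both, in order. The LCS DP gives dp[8][10] = 5, so this is optimal.

5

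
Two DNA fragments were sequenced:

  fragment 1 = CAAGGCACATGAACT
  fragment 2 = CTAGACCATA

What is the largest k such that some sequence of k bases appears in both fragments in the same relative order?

8

Let dp[i][j] be the LCS length of the first i bases of fragment 1 and the first j bases of fragment 2. dp[i][j] = dp[i-1][j-1]+1 when the i-th and j-th bases match, else max(dp[i-1][j], dp[i][j-1]).
    ·  C  T  A  G  A  C  C  A  T  A
 ·  0  0  0  0  0  0  0  0  0  0  0
 C  0  1  1  1  1  1  1  1  1  1  1
 A  0  1  1  2  2  2  2  2  2  2  2
 A  0  1  1  2  2  3  3  3  3  3  3
 G  0  1  1  2  3  3  3  3  3  3  3
 G  0  1  1  2  3  3  3  3  3  3  3
 C  0  1  1  2  3  3  4  4  4  4  4
 A  0  1  1  2  3  4  4  4  5  5  5
 C  0  1  1  2  3  4  5  5  5  5  5
 A  0  1  1  2  3  4  5  5  6  6  6
 T  0  1  2  2  3  4  5  5  6  7  7
 G  0  1  2  2  3  4  5  5  6  7  7
 A  0  1  2  3  3  4  5  5  6  7  8
 A  0  1  2  3  3  4  5  5  6  7  8
 C  0  1  2  3  3  4  5  6  6  7  8
 T  0  1  2  3  3  4  5  6  6  7  8
dp[15][10] = 8. One LCS (by backtracking along matches): CAACCATA.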